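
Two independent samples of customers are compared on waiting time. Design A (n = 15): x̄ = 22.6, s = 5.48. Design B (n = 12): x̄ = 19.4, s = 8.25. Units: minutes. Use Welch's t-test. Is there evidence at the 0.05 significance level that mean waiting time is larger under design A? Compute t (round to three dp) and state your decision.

t = 1.155; fail to reject H0

Let group 1 = design A, group 2 = design B. H0: μ_1 = μ_2; H1: μ_1 > μ_2 (Welch's two-sample t-test, right-tailed).
t = (x̄_1 − x̄_2)/√(s_1²/n_1 + s_2²/n_2) = (22.6 − 19.4)/√(5.48²/15 + 8.25²/12) = 1.155
Welch–Satterthwaite df ≈ 18.34
p-value = P(T ≥ 1.155) ≈ 0.1314
Since p ≈ 0.1314 > α = 0.05, fail to reject H0; the evidence is not statistically significant.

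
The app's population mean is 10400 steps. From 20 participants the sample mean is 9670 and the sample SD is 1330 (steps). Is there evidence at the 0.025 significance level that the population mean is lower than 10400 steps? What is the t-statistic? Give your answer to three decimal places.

H0: μ = 10400; H1: μ < 10400 (one-sample t-test, left-tailed).
t = (x̄ − μ₀)/(s/√n) = (9670 − 10400)/(1330/√20) = -2.455
df = n − 1 = 19
p-value = P(T ≤ -2.455) ≈ 0.0120
Since p ≈ 0.0120 < α = 0.025, reject H0; the evidence is statistically significant.

-2.455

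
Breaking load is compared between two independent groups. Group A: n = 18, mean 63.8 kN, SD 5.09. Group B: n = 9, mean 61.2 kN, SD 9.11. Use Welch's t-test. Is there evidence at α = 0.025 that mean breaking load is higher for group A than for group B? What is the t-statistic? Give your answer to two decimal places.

0.80

Let group 1 = group A, group 2 = group B. H0: μ_1 = μ_2; H1: μ_1 > μ_2 (Welch's two-sample t-test, right-tailed).
t = (x̄_1 − x̄_2)/√(s_1²/n_1 + s_2²/n_2) = (63.8 − 61.2)/√(5.09²/18 + 9.11²/9) = 0.80
Welch–Satterthwaite df ≈ 10.57
p-value = P(T ≥ 0.80) ≈ 0.2217
Since p ≈ 0.2217 > α = 0.025, fail to reject H0; the data do not provide sufficient evidence against H0.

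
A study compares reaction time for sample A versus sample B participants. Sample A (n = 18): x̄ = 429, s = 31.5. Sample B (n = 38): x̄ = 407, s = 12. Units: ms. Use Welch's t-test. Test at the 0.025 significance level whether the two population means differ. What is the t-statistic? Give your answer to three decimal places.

2.866

Let group 1 = sample A, group 2 = sample B. H0: μ_1 = μ_2; H1: μ_1 ≠ μ_2 (Welch's two-sample t-test, two-sided).
t = (x̄_1 − x̄_2)/√(s_1²/n_1 + s_2²/n_2) = (429 − 407)/√(31.5²/18 + 12²/38) = 2.866
Welch–Satterthwaite df ≈ 19.38
Two-sided p-value ≈ 0.0098
Since p ≈ 0.0098 < α = 0.025, reject H0; the evidence is statistically significant.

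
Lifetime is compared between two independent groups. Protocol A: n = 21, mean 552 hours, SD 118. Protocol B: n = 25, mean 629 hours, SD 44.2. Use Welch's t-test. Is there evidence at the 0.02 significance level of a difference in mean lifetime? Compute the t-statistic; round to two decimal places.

Let group 1 = protocol A, group 2 = protocol B. H0: μ_1 = μ_2; H1: μ_1 ≠ μ_2 (Welch's two-sample t-test, two-sided).
t = (x̄_1 − x̄_2)/√(s_1²/n_1 + s_2²/n_2) = (552 − 629)/√(118²/21 + 44.2²/25) = -2.83
Welch–Satterthwaite df ≈ 24.71
Two-sided p-value ≈ 0.0091
Since p ≈ 0.0091 < α = 0.02, reject H0; the data support H1.

-2.83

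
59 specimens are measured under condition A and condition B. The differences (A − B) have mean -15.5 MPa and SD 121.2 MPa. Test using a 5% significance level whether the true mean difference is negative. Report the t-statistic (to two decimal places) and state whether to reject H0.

t = -0.98; fail to reject H0

H0: μ_d = 0; H1: μ_d < 0 (paired t-test on the differences, left-tailed).
t = d̄/(s_d/√n) = -15.5/(121.2/√59) = -0.98
df = n − 1 = 58
p-value = P(T ≤ -0.98) ≈ 0.165
Since p ≈ 0.165 > α = 0.05, fail to reject H0; the data do not provide sufficient evidence against H0.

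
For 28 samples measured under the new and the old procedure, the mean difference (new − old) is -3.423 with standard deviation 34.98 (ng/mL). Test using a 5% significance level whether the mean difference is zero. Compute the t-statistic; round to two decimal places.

-0.52

H0: μ_d = 0; H1: μ_d ≠ 0 (paired t-test on the differences, two-sided).
t = d̄/(s_d/√n) = -3.423/(34.98/√28) = -0.52
df = n − 1 = 27
Two-sided p-value ≈ 0.609
Since p ≈ 0.609 > α = 0.05, fail to reject H0; the evidence is not statistically significant.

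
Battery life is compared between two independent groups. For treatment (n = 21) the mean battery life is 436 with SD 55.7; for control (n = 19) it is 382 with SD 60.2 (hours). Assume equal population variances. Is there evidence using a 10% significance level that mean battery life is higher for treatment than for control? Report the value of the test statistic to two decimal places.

2.95

Let group 1 = treatment, group 2 = control. H0: μ_1 = μ_2; H1: μ_1 > μ_2 (two-sample pooled-variance t-test, right-tailed).
s_p² = [(21−1)·55.7² + (19−1)·60.2²]/(21+19−2) = 3349.54
t = (436 − 382)/√[3349.54·(1/21 + 1/19)] = 2.95
df = n₁ + n₂ − 2 = 38
p-value = P(T ≥ 2.95) ≈ 0.003
Since p ≈ 0.003 < α = 0.1, reject H0; the evidence is statistically significant.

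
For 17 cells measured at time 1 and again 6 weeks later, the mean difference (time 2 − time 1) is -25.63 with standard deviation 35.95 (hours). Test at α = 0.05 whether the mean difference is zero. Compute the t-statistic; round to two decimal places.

-2.94

H0: μ_d = 0; H1: μ_d ≠ 0 (paired t-test on the differences, two-sided).
t = d̄/(s_d/√n) = -25.63/(35.95/√17) = -2.94
df = n − 1 = 16
Two-sided p-value ≈ 0.0096
Since p ≈ 0.0096 < α = 0.05, reject H0; the evidence is statistically significant.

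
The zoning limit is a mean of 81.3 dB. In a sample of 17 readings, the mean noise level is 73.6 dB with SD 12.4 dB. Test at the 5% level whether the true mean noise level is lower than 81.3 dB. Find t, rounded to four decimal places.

-2.5603

H0: μ = 81.3; H1: μ < 81.3 (one-sample t-test, left-tailed).
t = (x̄ − μ₀)/(s/√n) = (73.6 − 81.3)/(12.4/√17) = -2.5603
df = n − 1 = 16
p-value = P(T ≤ -2.5603) ≈ 0.010
Since p ≈ 0.010 < α = 0.05, reject H0; the evidence is statistically significant.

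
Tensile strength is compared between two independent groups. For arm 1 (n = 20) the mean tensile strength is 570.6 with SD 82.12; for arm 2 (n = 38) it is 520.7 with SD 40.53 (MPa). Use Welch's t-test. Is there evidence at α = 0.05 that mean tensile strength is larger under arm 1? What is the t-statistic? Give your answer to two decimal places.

2.56

Let group 1 = arm 1, group 2 = arm 2. H0: μ_1 = μ_2; H1: μ_1 > μ_2 (Welch's two-sample t-test, right-tailed).
t = (x̄_1 − x̄_2)/√(s_1²/n_1 + s_2²/n_2) = (570.6 − 520.7)/√(82.12²/20 + 40.53²/38) = 2.56
Welch–Satterthwaite df ≈ 23.98
p-value = P(T ≥ 2.56) ≈ 0.009
Since p ≈ 0.009 < α = 0.05, reject H0; the data support H1.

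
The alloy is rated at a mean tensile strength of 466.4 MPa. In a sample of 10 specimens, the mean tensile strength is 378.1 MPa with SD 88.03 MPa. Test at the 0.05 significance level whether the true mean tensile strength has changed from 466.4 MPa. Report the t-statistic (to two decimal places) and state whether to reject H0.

t = -3.17; reject H0

H0: μ = 466.4; H1: μ ≠ 466.4 (one-sample t-test, two-sided).
t = (x̄ − μ₀)/(s/√n) = (378.1 − 466.4)/(88.03/√10) = -3.17
df = n − 1 = 9
Two-sided p-value ≈ 0.011
Since p ≈ 0.011 < α = 0.05, reject H0; the data support H1.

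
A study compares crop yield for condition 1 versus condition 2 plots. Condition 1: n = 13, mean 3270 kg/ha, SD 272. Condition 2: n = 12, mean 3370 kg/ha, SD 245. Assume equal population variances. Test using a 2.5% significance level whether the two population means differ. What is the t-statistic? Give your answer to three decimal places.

-0.963

Let group 1 = condition 1, group 2 = condition 2. H0: μ_1 = μ_2; H1: μ_1 ≠ μ_2 (two-sample pooled-variance t-test, two-sided).
s_p² = [(13−1)·272² + (12−1)·245²]/(13+12−2) = 67308
t = (3270 − 3370)/√[67308·(1/13 + 1/12)] = -0.963
df = n₁ + n₂ − 2 = 23
Two-sided p-value ≈ 0.346
Since p ≈ 0.346 > α = 0.025, fail to reject H0; the evidence is not statistically significant.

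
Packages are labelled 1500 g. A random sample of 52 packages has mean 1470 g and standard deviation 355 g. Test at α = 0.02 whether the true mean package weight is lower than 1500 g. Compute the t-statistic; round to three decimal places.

-0.609

H0: μ = 1500; H1: μ < 1500 (one-sample t-test, left-tailed).
t = (x̄ − μ₀)/(s/√n) = (1470 − 1500)/(355/√52) = -0.609
df = n − 1 = 51
p-value = P(T ≤ -0.609) ≈ 0.272
Since p ≈ 0.272 > α = 0.02, fail to reject H0; the evidence is not statistically significant.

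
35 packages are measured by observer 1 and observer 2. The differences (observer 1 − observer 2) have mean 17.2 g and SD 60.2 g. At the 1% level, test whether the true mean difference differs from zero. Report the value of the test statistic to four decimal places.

H0: μ_d = 0; H1: μ_d ≠ 0 (paired t-test on the differences, two-sided).
t = d̄/(s_d/√n) = 17.2/(60.2/√35) = 1.6903
df = n − 1 = 34
Two-sided p-value ≈ 0.1001
Since p ≈ 0.1001 > α = 0.01, fail to reject H0; the evidence is not statistically significant.

1.6903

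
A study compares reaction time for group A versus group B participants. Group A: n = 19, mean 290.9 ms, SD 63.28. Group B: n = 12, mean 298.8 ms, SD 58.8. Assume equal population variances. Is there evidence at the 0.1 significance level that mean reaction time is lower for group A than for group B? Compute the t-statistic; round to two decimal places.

-0.35

Let group 1 = group A, group 2 = group B. H0: μ_1 = μ_2; H1: μ_1 < μ_2 (two-sample pooled-variance t-test, left-tailed).
s_p² = [(19−1)·63.28² + (12−1)·58.8²]/(19+12−2) = 3796.91
t = (290.9 − 298.8)/√[3796.91·(1/19 + 1/12)] = -0.35
df = n₁ + n₂ − 2 = 29
p-value = P(T ≤ -0.35) ≈ 0.365
Since p ≈ 0.365 > α = 0.1, fail to reject H0; the evidence is not statistically significant.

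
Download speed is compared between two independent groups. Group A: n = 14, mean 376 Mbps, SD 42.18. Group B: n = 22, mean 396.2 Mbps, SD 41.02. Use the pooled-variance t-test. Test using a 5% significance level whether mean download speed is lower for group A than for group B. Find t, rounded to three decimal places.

-1.425

Let group 1 = group A, group 2 = group B. H0: μ_1 = μ_2; H1: μ_1 < μ_2 (two-sample pooled-variance t-test, left-tailed).
s_p² = [(14−1)·42.18² + (22−1)·41.02²]/(14+22−2) = 1719.54
t = (376 − 396.2)/√[1719.54·(1/14 + 1/22)] = -1.425
df = n₁ + n₂ − 2 = 34
p-value = P(T ≤ -1.425) ≈ 0.0817
Since p ≈ 0.0817 > α = 0.05, fail to reject H0; the evidence is not statistically significant.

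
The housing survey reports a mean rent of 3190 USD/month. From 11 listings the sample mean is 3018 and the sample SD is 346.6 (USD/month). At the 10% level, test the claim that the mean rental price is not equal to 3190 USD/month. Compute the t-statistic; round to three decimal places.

H0: μ = 3190; H1: μ ≠ 3190 (one-sample t-test, two-sided).
t = (x̄ − μ₀)/(s/√n) = (3018 − 3190)/(346.6/√11) = -1.646
df = n − 1 = 10
Two-sided p-value ≈ 0.131
Since p ≈ 0.131 > α = 0.1, fail to reject H0; the data do not provide sufficient evidence against H0.

-1.646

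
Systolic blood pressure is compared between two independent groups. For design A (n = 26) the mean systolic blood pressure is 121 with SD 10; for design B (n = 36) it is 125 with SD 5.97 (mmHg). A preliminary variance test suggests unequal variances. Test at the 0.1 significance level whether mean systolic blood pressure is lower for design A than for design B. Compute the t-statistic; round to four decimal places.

-1.8189

Let group 1 = design A, group 2 = design B. H0: μ_1 = μ_2; H1: μ_1 < μ_2 (Welch's two-sample t-test, left-tailed).
t = (x̄_1 − x̄_2)/√(s_1²/n_1 + s_2²/n_2) = (121 − 125)/√(10²/26 + 5.97²/36) = -1.8189
Welch–Satterthwaite df ≈ 37.74
p-value = P(T ≤ -1.8189) ≈ 0.038
Since p ≈ 0.038 < α = 0.1, reject H0; the evidence is statistically significant.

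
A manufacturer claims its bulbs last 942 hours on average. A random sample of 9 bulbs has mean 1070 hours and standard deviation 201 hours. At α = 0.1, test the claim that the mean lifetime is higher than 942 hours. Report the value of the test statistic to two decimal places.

1.91

H0: μ = 942; H1: μ > 942 (one-sample t-test, right-tailed).
t = (x̄ − μ₀)/(s/√n) = (1070 − 942)/(201/√9) = 1.91
df = n − 1 = 8
p-value = P(T ≥ 1.91) ≈ 0.0462
Since p ≈ 0.0462 < α = 0.1, reject H0; the data support H1.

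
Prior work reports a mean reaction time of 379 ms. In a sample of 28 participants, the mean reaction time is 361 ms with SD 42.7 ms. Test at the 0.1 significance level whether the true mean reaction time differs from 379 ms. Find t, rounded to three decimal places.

-2.231

H0: μ = 379; H1: μ ≠ 379 (one-sample t-test, two-sided).
t = (x̄ − μ₀)/(s/√n) = (361 − 379)/(42.7/√28) = -2.231
df = n − 1 = 27
Two-sided p-value ≈ 0.034
Since p ≈ 0.034 < α = 0.1, reject H0; the evidence is statistically significant.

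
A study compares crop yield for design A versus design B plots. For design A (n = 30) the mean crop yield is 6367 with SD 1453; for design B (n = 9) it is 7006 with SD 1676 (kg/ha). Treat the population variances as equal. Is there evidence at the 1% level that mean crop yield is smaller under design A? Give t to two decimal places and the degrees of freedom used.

Let group 1 = design A, group 2 = design B. H0: μ_1 = μ_2; H1: μ_1 < μ_2 (two-sample pooled-variance t-test, left-tailed).
s_p² = [(30−1)·1453² + (9−1)·1676²]/(30+9−2) = 2262080
t = (6367 − 7006)/√[2262080·(1/30 + 1/9)] = -1.12
df = n₁ + n₂ − 2 = 37
p-value = P(T ≤ -1.12) ≈ 0.135
Since p ≈ 0.135 > α = 0.01, fail to reject H0; the data do not provide sufficient evidence against H0.

t = -1.12, df = 37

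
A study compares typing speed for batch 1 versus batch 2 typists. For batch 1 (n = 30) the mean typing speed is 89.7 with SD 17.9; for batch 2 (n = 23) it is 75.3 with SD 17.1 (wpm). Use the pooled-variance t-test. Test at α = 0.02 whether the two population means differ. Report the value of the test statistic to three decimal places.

2.959

Let group 1 = batch 1, group 2 = batch 2. H0: μ_1 = μ_2; H1: μ_1 ≠ μ_2 (two-sample pooled-variance t-test, two-sided).
s_p² = [(30−1)·17.9² + (23−1)·17.1²]/(30+23−2) = 308.332
t = (89.7 − 75.3)/√[308.332·(1/30 + 1/23)] = 2.959
df = n₁ + n₂ − 2 = 51
Two-sided p-value ≈ 0.005
Since p ≈ 0.005 < α = 0.02, reject H0; the data support H1.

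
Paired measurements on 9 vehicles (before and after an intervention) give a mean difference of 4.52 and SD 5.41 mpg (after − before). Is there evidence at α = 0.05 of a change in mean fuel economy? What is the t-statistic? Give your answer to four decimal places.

2.5065

H0: μ_d = 0; H1: μ_d ≠ 0 (paired t-test on the differences, two-sided).
t = d̄/(s_d/√n) = 4.52/(5.41/√9) = 2.5065
df = n − 1 = 8
Two-sided p-value ≈ 0.037
Since p ≈ 0.037 < α = 0.05, reject H0; the data support H1.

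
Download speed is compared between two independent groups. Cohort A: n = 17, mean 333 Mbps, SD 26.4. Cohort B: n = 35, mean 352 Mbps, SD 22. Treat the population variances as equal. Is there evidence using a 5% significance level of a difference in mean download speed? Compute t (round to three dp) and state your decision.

t = -2.735; reject H0

Let group 1 = cohort A, group 2 = cohort B. H0: μ_1 = μ_2; H1: μ_1 ≠ μ_2 (two-sample pooled-variance t-test, two-sided).
s_p² = [(17−1)·26.4² + (35−1)·22²]/(17+35−2) = 552.147
t = (333 − 352)/√[552.147·(1/17 + 1/35)] = -2.735
df = n₁ + n₂ − 2 = 50
Two-sided p-value ≈ 0.009
Since p ≈ 0.009 < α = 0.05, reject H0; the evidence is statistically significant.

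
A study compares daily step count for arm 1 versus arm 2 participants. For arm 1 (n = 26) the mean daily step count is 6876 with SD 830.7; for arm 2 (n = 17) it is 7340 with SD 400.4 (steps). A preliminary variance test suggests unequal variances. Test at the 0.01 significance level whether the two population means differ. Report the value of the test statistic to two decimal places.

Let group 1 = arm 1, group 2 = arm 2. H0: μ_1 = μ_2; H1: μ_1 ≠ μ_2 (Welch's two-sample t-test, two-sided).
t = (x̄_1 − x̄_2)/√(s_1²/n_1 + s_2²/n_2) = (6876 − 7340)/√(830.7²/26 + 400.4²/17) = -2.45
Welch–Satterthwaite df ≈ 38.36
Two-sided p-value ≈ 0.019
Since p ≈ 0.019 > α = 0.01, fail to reject H0; the evidence is not statistically significant.

-2.45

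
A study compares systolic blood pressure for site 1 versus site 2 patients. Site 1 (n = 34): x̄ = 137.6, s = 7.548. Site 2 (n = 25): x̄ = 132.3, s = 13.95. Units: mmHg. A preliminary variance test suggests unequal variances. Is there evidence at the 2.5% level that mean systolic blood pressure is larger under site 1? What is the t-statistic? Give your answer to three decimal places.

Let group 1 = site 1, group 2 = site 2. H0: μ_1 = μ_2; H1: μ_1 > μ_2 (Welch's two-sample t-test, right-tailed).
t = (x̄_1 − x̄_2)/√(s_1²/n_1 + s_2²/n_2) = (137.6 − 132.3)/√(7.548²/34 + 13.95²/25) = 1.723
Welch–Satterthwaite df ≈ 34.29
p-value = P(T ≥ 1.723) ≈ 0.047
Since p ≈ 0.047 > α = 0.025, fail to reject H0; the evidence is not statistically significant.

1.723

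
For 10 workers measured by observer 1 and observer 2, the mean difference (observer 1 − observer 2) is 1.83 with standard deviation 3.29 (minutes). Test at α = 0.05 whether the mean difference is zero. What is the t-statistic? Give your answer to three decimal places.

H0: μ_d = 0; H1: μ_d ≠ 0 (paired t-test on the differences, two-sided).
t = d̄/(s_d/√n) = 1.83/(3.29/√10) = 1.759
df = n − 1 = 9
Two-sided p-value ≈ 0.112
Since p ≈ 0.112 > α = 0.05, fail to reject H0; the data do not provide sufficient evidence against H0.

1.759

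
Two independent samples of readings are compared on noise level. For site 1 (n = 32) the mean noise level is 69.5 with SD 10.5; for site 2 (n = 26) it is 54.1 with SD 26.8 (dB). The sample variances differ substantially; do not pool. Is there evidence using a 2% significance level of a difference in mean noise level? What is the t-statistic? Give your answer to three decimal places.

Let group 1 = site 1, group 2 = site 2. H0: μ_1 = μ_2; H1: μ_1 ≠ μ_2 (Welch's two-sample t-test, two-sided).
t = (x̄_1 − x̄_2)/√(s_1²/n_1 + s_2²/n_2) = (69.5 − 54.1)/√(10.5²/32 + 26.8²/26) = 2.763
Welch–Satterthwaite df ≈ 31.23
Two-sided p-value ≈ 0.010
Since p ≈ 0.010 < α = 0.02, reject H0; the data support H1.

2.763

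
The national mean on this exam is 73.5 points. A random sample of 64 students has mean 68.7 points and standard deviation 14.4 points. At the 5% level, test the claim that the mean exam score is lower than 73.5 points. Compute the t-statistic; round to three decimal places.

-2.667

H0: μ = 73.5; H1: μ < 73.5 (one-sample t-test, left-tailed).
t = (x̄ − μ₀)/(s/√n) = (68.7 − 73.5)/(14.4/√64) = -2.667
df = n − 1 = 63
p-value = P(T ≤ -2.667) ≈ 0.005
Since p ≈ 0.005 < α = 0.05, reject H0; the evidence is statistically significant.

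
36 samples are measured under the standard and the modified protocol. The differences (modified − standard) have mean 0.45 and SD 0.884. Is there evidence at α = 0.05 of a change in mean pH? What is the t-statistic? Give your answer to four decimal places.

H0: μ_d = 0; H1: μ_d ≠ 0 (paired t-test on the differences, two-sided).
t = d̄/(s_d/√n) = 0.45/(0.884/√36) = 3.0543
df = n − 1 = 35
Two-sided p-value ≈ 0.004
Since p ≈ 0.004 < α = 0.05, reject H0; the evidence is statistically significant.

3.0543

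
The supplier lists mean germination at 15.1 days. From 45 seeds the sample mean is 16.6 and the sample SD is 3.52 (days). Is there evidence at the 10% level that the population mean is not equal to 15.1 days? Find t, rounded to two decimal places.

2.86

H0: μ = 15.1; H1: μ ≠ 15.1 (one-sample t-test, two-sided).
t = (x̄ − μ₀)/(s/√n) = (16.6 − 15.1)/(3.52/√45) = 2.86
df = n − 1 = 44
Two-sided p-value ≈ 0.0065
Since p ≈ 0.0065 < α = 0.1, reject H0; the evidence is statistically significant.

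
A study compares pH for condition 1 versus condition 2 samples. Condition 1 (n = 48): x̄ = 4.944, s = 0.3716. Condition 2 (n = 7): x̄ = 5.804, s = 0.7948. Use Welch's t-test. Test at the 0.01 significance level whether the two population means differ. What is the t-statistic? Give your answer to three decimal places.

Let group 1 = condition 1, group 2 = condition 2. H0: μ_1 = μ_2; H1: μ_1 ≠ μ_2 (Welch's two-sample t-test, two-sided).
t = (x̄_1 − x̄_2)/√(s_1²/n_1 + s_2²/n_2) = (4.944 − 5.804)/√(0.3716²/48 + 0.7948²/7) = -2.818
Welch–Satterthwaite df ≈ 6.39
Two-sided p-value ≈ 0.028
Since p ≈ 0.028 > α = 0.01, fail to reject H0; the evidence is not statistically significant.

-2.818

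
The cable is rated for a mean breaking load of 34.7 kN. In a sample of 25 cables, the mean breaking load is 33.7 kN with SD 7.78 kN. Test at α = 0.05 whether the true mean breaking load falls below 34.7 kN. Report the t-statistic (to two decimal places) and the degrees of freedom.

t = -0.64, df = 24

H0: μ = 34.7; H1: μ < 34.7 (one-sample t-test, left-tailed).
t = (x̄ − μ₀)/(s/√n) = (33.7 − 34.7)/(7.78/√25) = -0.64
df = n − 1 = 24
p-value = P(T ≤ -0.64) ≈ 0.2633
Since p ≈ 0.2633 > α = 0.05, fail to reject H0; the evidence is not statistically significant.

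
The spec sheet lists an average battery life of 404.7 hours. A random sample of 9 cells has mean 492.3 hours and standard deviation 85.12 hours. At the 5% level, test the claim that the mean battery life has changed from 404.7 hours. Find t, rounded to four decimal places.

H0: μ = 404.7; H1: μ ≠ 404.7 (one-sample t-test, two-sided).
t = (x̄ − μ₀)/(s/√n) = (492.3 − 404.7)/(85.12/√9) = 3.0874
df = n − 1 = 8
Two-sided p-value ≈ 0.0149
Since p ≈ 0.0149 < α = 0.05, reject H0; the data support H1.

3.0874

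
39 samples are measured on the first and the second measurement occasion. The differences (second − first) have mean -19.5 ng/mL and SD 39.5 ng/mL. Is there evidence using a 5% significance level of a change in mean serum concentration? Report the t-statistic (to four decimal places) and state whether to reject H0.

t = -3.0830; reject H0

H0: μ_d = 0; H1: μ_d ≠ 0 (paired t-test on the differences, two-sided).
t = d̄/(s_d/√n) = -19.5/(39.5/√39) = -3.0830
df = n − 1 = 38
Two-sided p-value ≈ 0.0038
Since p ≈ 0.0038 < α = 0.05, reject H0; the data support H1.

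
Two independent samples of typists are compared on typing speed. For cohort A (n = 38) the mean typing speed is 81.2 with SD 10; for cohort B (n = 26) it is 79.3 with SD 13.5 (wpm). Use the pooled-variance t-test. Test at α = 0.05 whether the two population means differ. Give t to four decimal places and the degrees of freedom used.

t = 0.6469, df = 62

Let group 1 = cohort A, group 2 = cohort B. H0: μ_1 = μ_2; H1: μ_1 ≠ μ_2 (two-sample pooled-variance t-test, two-sided).
s_p² = [(38−1)·10² + (26−1)·13.5²]/(38+26−2) = 133.165
t = (81.2 − 79.3)/√[133.165·(1/38 + 1/26)] = 0.6469
df = n₁ + n₂ − 2 = 62
Two-sided p-value ≈ 0.520
Since p ≈ 0.520 > α = 0.05, fail to reject H0; the evidence is not statistically significant.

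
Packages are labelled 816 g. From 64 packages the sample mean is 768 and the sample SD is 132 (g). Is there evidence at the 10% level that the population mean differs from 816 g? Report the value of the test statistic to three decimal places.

H0: μ = 816; H1: μ ≠ 816 (one-sample t-test, two-sided).
t = (x̄ − μ₀)/(s/√n) = (768 − 816)/(132/√64) = -2.909
df = n − 1 = 63
Two-sided p-value ≈ 0.005
Since p ≈ 0.005 < α = 0.1, reject H0; the evidence is statistically significant.

-2.909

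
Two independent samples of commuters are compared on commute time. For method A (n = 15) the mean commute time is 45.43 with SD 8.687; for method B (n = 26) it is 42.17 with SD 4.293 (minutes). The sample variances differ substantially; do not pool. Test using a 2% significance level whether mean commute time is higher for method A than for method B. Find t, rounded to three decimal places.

Let group 1 = method A, group 2 = method B. H0: μ_1 = μ_2; H1: μ_1 > μ_2 (Welch's two-sample t-test, right-tailed).
t = (x̄_1 − x̄_2)/√(s_1²/n_1 + s_2²/n_2) = (45.43 − 42.17)/√(8.687²/15 + 4.293²/26) = 1.361
Welch–Satterthwaite df ≈ 18.02
p-value = P(T ≥ 1.361) ≈ 0.0952
Since p ≈ 0.0952 > α = 0.02, fail to reject H0; the data do not provide sufficient evidence against H0.

1.361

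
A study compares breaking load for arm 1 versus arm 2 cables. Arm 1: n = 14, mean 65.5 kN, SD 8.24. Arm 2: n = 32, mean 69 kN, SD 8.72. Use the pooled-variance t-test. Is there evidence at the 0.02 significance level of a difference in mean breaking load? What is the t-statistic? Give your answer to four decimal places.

-1.2729

Let group 1 = arm 1, group 2 = arm 2. H0: μ_1 = μ_2; H1: μ_1 ≠ μ_2 (two-sample pooled-variance t-test, two-sided).
s_p² = [(14−1)·8.24² + (32−1)·8.72²]/(14+32−2) = 73.6332
t = (65.5 − 69)/√[73.6332·(1/14 + 1/32)] = -1.2729
df = n₁ + n₂ − 2 = 44
Two-sided p-value ≈ 0.2097
Since p ≈ 0.2097 > α = 0.02, fail to reject H0; the evidence is not statistically significant.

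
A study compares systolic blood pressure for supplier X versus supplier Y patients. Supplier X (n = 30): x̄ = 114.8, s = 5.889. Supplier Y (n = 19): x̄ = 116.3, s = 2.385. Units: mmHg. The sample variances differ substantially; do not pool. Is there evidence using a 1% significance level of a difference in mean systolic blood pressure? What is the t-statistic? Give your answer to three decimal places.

-1.243

Let group 1 = supplier X, group 2 = supplier Y. H0: μ_1 = μ_2; H1: μ_1 ≠ μ_2 (Welch's two-sample t-test, two-sided).
t = (x̄_1 − x̄_2)/√(s_1²/n_1 + s_2²/n_2) = (114.8 − 116.3)/√(5.889²/30 + 2.385²/19) = -1.243
Welch–Satterthwaite df ≈ 41.48
Two-sided p-value ≈ 0.2207
Since p ≈ 0.2207 > α = 0.01, fail to reject H0; the evidence is not statistically significant.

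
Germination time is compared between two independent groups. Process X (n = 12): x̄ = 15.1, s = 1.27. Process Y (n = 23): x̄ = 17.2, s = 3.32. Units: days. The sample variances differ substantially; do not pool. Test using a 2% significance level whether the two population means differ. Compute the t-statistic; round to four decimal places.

Let group 1 = process X, group 2 = process Y. H0: μ_1 = μ_2; H1: μ_1 ≠ μ_2 (Welch's two-sample t-test, two-sided).
t = (x̄_1 − x̄_2)/√(s_1²/n_1 + s_2²/n_2) = (15.1 − 17.2)/√(1.27²/12 + 3.32²/23) = -2.6808
Welch–Satterthwaite df ≈ 31.17
Two-sided p-value ≈ 0.012
Since p ≈ 0.012 < α = 0.02, reject H0; the data support H1.

-2.6808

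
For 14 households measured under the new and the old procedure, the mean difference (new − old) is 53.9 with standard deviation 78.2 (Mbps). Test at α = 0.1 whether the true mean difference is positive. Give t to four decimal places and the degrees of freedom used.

H0: μ_d = 0; H1: μ_d > 0 (paired t-test on the differences, right-tailed).
t = d̄/(s_d/√n) = 53.9/(78.2/√14) = 2.5790
df = n − 1 = 13
p-value = P(T ≥ 2.5790) ≈ 0.011
Since p ≈ 0.011 < α = 0.1, reject H0; the data support H1.

t = 2.5790, df = 13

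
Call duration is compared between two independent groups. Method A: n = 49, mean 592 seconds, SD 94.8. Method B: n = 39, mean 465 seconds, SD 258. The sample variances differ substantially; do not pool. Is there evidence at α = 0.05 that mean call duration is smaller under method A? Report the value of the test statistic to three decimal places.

Let group 1 = method A, group 2 = method B. H0: μ_1 = μ_2; H1: μ_1 < μ_2 (Welch's two-sample t-test, left-tailed).
t = (x̄_1 − x̄_2)/√(s_1²/n_1 + s_2²/n_2) = (592 − 465)/√(94.8²/49 + 258²/39) = 2.921
Welch–Satterthwaite df ≈ 46.18
p-value = P(T ≤ 2.921) ≈ 0.997
Since p ≈ 0.997 > α = 0.05, fail to reject H0; the data do not provide sufficient evidence against H0.

2.921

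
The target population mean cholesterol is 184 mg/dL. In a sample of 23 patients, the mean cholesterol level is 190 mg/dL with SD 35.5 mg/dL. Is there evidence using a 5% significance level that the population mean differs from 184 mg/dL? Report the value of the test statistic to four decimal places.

H0: μ = 184; H1: μ ≠ 184 (one-sample t-test, two-sided).
t = (x̄ − μ₀)/(s/√n) = (190 − 184)/(35.5/√23) = 0.8106
df = n − 1 = 22
Two-sided p-value ≈ 0.4263
Since p ≈ 0.4263 > α = 0.05, fail to reject H0; the evidence is not statistically significant.

0.8106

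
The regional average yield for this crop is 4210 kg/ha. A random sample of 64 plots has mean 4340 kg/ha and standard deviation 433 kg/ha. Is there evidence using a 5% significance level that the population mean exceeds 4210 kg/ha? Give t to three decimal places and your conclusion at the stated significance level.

t = 2.402; reject H0

H0: μ = 4210; H1: μ > 4210 (one-sample t-test, right-tailed).
t = (x̄ − μ₀)/(s/√n) = (4340 − 4210)/(433/√64) = 2.402
df = n − 1 = 63
p-value = P(T ≥ 2.402) ≈ 0.010
Since p ≈ 0.010 < α = 0.05, reject H0; the evidence is statistically significant.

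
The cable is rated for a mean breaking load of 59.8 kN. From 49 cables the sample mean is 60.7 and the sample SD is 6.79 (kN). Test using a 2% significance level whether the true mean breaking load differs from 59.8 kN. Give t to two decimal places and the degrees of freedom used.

H0: μ = 59.8; H1: μ ≠ 59.8 (one-sample t-test, two-sided).
t = (x̄ − μ₀)/(s/√n) = (60.7 − 59.8)/(6.79/√49) = 0.93
df = n − 1 = 48
Two-sided p-value ≈ 0.358
Since p ≈ 0.358 > α = 0.02, fail to reject H0; the data do not provide sufficient evidence against H0.

t = 0.93, df = 48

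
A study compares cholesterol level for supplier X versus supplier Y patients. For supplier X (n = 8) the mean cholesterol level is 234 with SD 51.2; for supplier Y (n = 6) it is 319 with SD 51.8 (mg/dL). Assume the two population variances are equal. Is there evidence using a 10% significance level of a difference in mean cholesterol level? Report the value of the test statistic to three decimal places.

Let group 1 = supplier X, group 2 = supplier Y. H0: μ_1 = μ_2; H1: μ_1 ≠ μ_2 (two-sample pooled-variance t-test, two-sided).
s_p² = [(8−1)·51.2² + (6−1)·51.8²]/(8+6−2) = 2647.19
t = (234 − 319)/√[2647.19·(1/8 + 1/6)] = -3.059
df = n₁ + n₂ − 2 = 12
Two-sided p-value ≈ 0.010
Since p ≈ 0.010 < α = 0.1, reject H0; the evidence is statistically significant.

-3.059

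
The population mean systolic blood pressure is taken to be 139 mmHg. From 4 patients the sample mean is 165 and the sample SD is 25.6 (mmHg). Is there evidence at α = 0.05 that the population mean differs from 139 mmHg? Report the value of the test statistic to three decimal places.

H0: μ = 139; H1: μ ≠ 139 (one-sample t-test, two-sided).
t = (x̄ − μ₀)/(s/√n) = (165 − 139)/(25.6/√4) = 2.031
df = n − 1 = 3
Two-sided p-value ≈ 0.1352
Since p ≈ 0.1352 > α = 0.05, fail to reject H0; the evidence is not statistically significant.

2.031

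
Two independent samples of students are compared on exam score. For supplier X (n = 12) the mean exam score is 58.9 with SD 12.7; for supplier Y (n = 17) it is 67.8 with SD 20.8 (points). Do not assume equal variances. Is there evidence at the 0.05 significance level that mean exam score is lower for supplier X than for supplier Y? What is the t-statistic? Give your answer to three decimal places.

Let group 1 = supplier X, group 2 = supplier Y. H0: μ_1 = μ_2; H1: μ_1 < μ_2 (Welch's two-sample t-test, left-tailed).
t = (x̄_1 − x̄_2)/√(s_1²/n_1 + s_2²/n_2) = (58.9 − 67.8)/√(12.7²/12 + 20.8²/17) = -1.427
Welch–Satterthwaite df ≈ 26.58
p-value = P(T ≤ -1.427) ≈ 0.083
Since p ≈ 0.083 > α = 0.05, fail to reject H0; the data do not provide sufficient evidence against H0.

-1.427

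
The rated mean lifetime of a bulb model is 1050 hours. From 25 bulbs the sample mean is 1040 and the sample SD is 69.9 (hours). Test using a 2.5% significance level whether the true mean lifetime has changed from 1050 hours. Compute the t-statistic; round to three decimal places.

H0: μ = 1050; H1: μ ≠ 1050 (one-sample t-test, two-sided).
t = (x̄ − μ₀)/(s/√n) = (1040 − 1050)/(69.9/√25) = -0.715
df = n − 1 = 24
Two-sided p-value ≈ 0.481
Since p ≈ 0.481 > α = 0.025, fail to reject H0; the data do not provide sufficient evidence against H0.

-0.715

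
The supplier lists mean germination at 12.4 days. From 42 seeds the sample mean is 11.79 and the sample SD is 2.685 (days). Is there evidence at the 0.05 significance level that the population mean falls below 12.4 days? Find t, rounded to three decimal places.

H0: μ = 12.4; H1: μ < 12.4 (one-sample t-test, left-tailed).
t = (x̄ − μ₀)/(s/√n) = (11.79 − 12.4)/(2.685/√42) = -1.472
df = n − 1 = 41
p-value = P(T ≤ -1.472) ≈ 0.074
Since p ≈ 0.074 > α = 0.05, fail to reject H0; the data do not provide sufficient evidence against H0.

-1.472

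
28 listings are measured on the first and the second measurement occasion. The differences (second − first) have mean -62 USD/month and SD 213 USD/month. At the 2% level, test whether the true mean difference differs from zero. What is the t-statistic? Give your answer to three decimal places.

-1.540

H0: μ_d = 0; H1: μ_d ≠ 0 (paired t-test on the differences, two-sided).
t = d̄/(s_d/√n) = -62/(213/√28) = -1.540
df = n − 1 = 27
Two-sided p-value ≈ 0.1351
Since p ≈ 0.1351 > α = 0.02, fail to reject H0; the data do not provide sufficient evidence against H0.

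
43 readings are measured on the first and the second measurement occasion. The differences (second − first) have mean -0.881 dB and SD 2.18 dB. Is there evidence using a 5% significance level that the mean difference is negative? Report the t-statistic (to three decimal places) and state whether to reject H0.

t = -2.650; reject H0

H0: μ_d = 0; H1: μ_d < 0 (paired t-test on the differences, left-tailed).
t = d̄/(s_d/√n) = -0.881/(2.18/√43) = -2.650
df = n − 1 = 42
p-value = P(T ≤ -2.650) ≈ 0.0056
Since p ≈ 0.0056 < α = 0.05, reject H0; the evidence is statistically significant.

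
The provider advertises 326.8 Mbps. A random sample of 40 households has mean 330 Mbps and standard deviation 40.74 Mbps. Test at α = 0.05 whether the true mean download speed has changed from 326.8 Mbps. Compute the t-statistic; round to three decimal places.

0.497

H0: μ = 326.8; H1: μ ≠ 326.8 (one-sample t-test, two-sided).
t = (x̄ − μ₀)/(s/√n) = (330 − 326.8)/(40.74/√40) = 0.497
df = n − 1 = 39
Two-sided p-value ≈ 0.622
Since p ≈ 0.622 > α = 0.05, fail to reject H0; the evidence is not statistically significant.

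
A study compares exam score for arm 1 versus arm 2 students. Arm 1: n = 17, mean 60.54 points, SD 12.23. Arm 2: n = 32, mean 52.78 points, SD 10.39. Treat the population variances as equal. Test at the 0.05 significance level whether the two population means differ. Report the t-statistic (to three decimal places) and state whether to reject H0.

Let group 1 = arm 1, group 2 = arm 2. H0: μ_1 = μ_2; H1: μ_1 ≠ μ_2 (two-sample pooled-variance t-test, two-sided).
s_p² = [(17−1)·12.23² + (32−1)·10.39²]/(17+32−2) = 122.121
t = (60.54 − 52.78)/√[122.121·(1/17 + 1/32)] = 2.340
df = n₁ + n₂ − 2 = 47
Two-sided p-value ≈ 0.024
Since p ≈ 0.024 < α = 0.05, reject H0; the evidence is statistically significant.

t = 2.340; reject H0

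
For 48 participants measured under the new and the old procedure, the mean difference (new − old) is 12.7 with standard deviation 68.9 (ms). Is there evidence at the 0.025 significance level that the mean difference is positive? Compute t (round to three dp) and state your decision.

t = 1.277; fail to reject H0

H0: μ_d = 0; H1: μ_d > 0 (paired t-test on the differences, right-tailed).
t = d̄/(s_d/√n) = 12.7/(68.9/√48) = 1.277
df = n − 1 = 47
p-value = P(T ≥ 1.277) ≈ 0.104
Since p ≈ 0.104 > α = 0.025, fail to reject H0; the data do not provide sufficient evidence against H0.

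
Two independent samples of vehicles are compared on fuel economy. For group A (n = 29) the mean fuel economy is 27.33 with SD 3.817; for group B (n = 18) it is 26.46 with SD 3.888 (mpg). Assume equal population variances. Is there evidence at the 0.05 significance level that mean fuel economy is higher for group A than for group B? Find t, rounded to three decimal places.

Let group 1 = group A, group 2 = group B. H0: μ_1 = μ_2; H1: μ_1 > μ_2 (two-sample pooled-variance t-test, right-tailed).
s_p² = [(29−1)·3.817² + (18−1)·3.888²]/(29+18−2) = 14.7762
t = (27.33 − 26.46)/√[14.7762·(1/29 + 1/18)] = 0.754
df = n₁ + n₂ − 2 = 45
p-value = P(T ≥ 0.754) ≈ 0.227
Since p ≈ 0.227 > α = 0.05, fail to reject H0; the evidence is not statistically significant.

0.754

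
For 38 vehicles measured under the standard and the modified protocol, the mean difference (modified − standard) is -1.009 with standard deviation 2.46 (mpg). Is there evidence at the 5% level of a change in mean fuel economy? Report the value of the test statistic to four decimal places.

-2.5284

H0: μ_d = 0; H1: μ_d ≠ 0 (paired t-test on the differences, two-sided).
t = d̄/(s_d/√n) = -1.009/(2.46/√38) = -2.5284
df = n − 1 = 37
Two-sided p-value ≈ 0.016
Since p ≈ 0.016 < α = 0.05, reject H0; the evidence is statistically significant.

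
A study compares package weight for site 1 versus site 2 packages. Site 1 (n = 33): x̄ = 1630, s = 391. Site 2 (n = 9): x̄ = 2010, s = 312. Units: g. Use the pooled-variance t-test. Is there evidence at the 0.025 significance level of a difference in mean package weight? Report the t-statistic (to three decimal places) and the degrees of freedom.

t = -2.684, df = 40

Let group 1 = site 1, group 2 = site 2. H0: μ_1 = μ_2; H1: μ_1 ≠ μ_2 (two-sample pooled-variance t-test, two-sided).
s_p² = [(33−1)·391² + (9−1)·312²]/(33+9−2) = 141774
t = (1630 − 2010)/√[141774·(1/33 + 1/9)] = -2.684
df = n₁ + n₂ − 2 = 40
Two-sided p-value ≈ 0.0105
Since p ≈ 0.0105 < α = 0.025, reject H0; the data support H1.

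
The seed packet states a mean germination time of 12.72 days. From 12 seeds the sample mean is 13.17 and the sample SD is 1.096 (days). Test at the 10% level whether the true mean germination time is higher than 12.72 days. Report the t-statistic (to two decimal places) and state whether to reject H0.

H0: μ = 12.72; H1: μ > 12.72 (one-sample t-test, right-tailed).
t = (x̄ − μ₀)/(s/√n) = (13.17 − 12.72)/(1.096/√12) = 1.42
df = n − 1 = 11
p-value = P(T ≥ 1.42) ≈ 0.0913
Since p ≈ 0.0913 < α = 0.1, reject H0; the data support H1.

t = 1.42; reject H0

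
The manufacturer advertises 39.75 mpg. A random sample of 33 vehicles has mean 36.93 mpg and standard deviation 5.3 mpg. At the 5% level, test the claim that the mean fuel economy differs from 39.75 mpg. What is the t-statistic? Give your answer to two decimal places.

H0: μ = 39.75; H1: μ ≠ 39.75 (one-sample t-test, two-sided).
t = (x̄ − μ₀)/(s/√n) = (36.93 − 39.75)/(5.3/√33) = -3.06
df = n − 1 = 32
Two-sided p-value ≈ 0.004
Since p ≈ 0.004 < α = 0.05, reject H0; the data support H1.

-3.06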